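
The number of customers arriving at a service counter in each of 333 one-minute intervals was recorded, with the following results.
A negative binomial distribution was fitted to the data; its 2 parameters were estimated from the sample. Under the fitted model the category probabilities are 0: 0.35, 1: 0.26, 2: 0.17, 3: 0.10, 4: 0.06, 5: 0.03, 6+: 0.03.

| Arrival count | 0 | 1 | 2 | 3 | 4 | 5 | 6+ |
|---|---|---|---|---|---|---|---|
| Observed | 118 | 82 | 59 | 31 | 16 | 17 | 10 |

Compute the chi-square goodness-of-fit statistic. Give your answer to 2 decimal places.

6.23

Expected counts E_i = n·p_i: 333×0.35 = 116.55, 333×0.26 = 86.58, 333×0.17 = 56.61, 333×0.10 = 33.3, 333×0.06 = 19.98, 333×0.03 = 9.99, 333×0.03 = 9.99.
cat         O        E   (O−E)²/E
0         118   116.55      0.018
1          82    86.58      0.242
2          59    56.61      0.101
3          31     33.3      0.159
4          16    19.98      0.793
5          17     9.99      4.919
6+         10     9.99      0.000
Sum = 6.23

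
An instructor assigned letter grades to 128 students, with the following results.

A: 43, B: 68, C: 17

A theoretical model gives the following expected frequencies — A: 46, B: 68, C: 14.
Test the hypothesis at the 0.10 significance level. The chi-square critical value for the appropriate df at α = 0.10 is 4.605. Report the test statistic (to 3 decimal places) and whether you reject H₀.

cat         O        E   (O−E)²/E
A          43       46     0.1957
B          68       68     0.0000
C          17       14     0.6429
Sum = 0.839
df = 2. Since 0.839 < 4.605, we do not reject H₀.

0.839; do not reject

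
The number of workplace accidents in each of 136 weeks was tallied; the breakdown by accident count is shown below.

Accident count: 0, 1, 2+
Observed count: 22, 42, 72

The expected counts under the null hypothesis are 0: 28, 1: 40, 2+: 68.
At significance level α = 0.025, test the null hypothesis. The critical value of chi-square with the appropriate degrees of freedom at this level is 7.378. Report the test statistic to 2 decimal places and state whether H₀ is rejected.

1.62; do not reject

χ² = (22−28)²/28 + (42−40)²/40 + (72−68)²/68
   = 1.286 + 0.100 + 0.235
Sum = 1.62
df = 2. Since 1.62 < 7.378, we do not reject H₀.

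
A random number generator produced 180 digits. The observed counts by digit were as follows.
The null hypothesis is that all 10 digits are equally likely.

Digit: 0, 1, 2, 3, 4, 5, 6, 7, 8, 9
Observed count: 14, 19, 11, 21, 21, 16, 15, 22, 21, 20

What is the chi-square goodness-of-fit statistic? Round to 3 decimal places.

7.000

Expected count for each of the 10 categories: 180/10 = 18.
χ² = (14−18)²/18 + (19−18)²/18 + (11−18)²/18 + (21−18)²/18 + (21−18)²/18 + (16−18)²/18 + (15−18)²/18 + (22−18)²/18 + (21−18)²/18 + (20−18)²/18
   = 0.8889 + 0.0556 + 2.7222 + 0.5000 + 0.5000 + 0.2222 + 0.5000 + 0.8889 + 0.5000 + 0.2222
Sum = 7.000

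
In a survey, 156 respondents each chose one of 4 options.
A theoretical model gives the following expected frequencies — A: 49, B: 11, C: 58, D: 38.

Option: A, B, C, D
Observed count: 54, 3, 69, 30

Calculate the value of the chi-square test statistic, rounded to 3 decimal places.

10.099

cat         O        E   (O−E)²/E
A          54       49     0.5102
B           3       11     5.8182
C          69       58     2.0862
D          30       38     1.6842
Sum = 10.099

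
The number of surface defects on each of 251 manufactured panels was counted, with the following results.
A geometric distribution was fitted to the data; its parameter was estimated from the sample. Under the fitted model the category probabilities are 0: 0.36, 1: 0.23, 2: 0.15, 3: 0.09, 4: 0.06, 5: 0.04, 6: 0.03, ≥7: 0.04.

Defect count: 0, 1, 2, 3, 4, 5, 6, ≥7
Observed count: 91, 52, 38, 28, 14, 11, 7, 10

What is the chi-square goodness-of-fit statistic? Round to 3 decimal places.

Expected counts E_i = n·p_i: 251×0.36 = 90.36, 251×0.23 = 57.73, 251×0.15 = 37.65, 251×0.09 = 22.59, 251×0.06 = 15.06, 251×0.04 = 10.04, 251×0.03 = 7.53, 251×0.04 = 10.04.
χ² = (91−90.36)²/90.36 + (52−57.73)²/57.73 + (38−37.65)²/37.65 + (28−22.59)²/22.59 + (14−15.06)²/15.06 + (11−10.04)²/10.04 + (7−7.53)²/7.53 + (10−10.04)²/10.04
   = 0.0045 + 0.5687 + 0.0033 + 1.2956 + 0.0746 + 0.0918 + 0.0373 + 0.0002
Sum = 2.076

2.076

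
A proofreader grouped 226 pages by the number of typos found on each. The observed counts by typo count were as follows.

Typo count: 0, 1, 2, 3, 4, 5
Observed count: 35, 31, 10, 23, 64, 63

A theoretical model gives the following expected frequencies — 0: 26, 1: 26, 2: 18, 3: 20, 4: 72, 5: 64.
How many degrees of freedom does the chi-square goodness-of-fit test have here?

5

There are k = 6 categories and no parameters were estimated from the data, so df = 6 − 1 = 5.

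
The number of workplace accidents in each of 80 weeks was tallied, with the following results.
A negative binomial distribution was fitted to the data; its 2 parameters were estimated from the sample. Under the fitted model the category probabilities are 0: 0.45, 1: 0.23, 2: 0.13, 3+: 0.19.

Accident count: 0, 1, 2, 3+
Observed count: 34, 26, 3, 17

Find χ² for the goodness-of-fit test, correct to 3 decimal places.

8.729

Expected counts E_i = n·p_i: 80×0.45 = 36, 80×0.23 = 18.4, 80×0.13 = 10.4, 80×0.19 = 15.2.
0: (34 − 36)²/36 = 4/36 = 0.1111
1: (26 − 18.4)²/18.4 = 57.76/18.4 = 3.1391
2: (3 − 10.4)²/10.4 = 54.76/10.4 = 5.2654
3+: (17 − 15.2)²/15.2 = 3.24/15.2 = 0.2132
Sum = 8.729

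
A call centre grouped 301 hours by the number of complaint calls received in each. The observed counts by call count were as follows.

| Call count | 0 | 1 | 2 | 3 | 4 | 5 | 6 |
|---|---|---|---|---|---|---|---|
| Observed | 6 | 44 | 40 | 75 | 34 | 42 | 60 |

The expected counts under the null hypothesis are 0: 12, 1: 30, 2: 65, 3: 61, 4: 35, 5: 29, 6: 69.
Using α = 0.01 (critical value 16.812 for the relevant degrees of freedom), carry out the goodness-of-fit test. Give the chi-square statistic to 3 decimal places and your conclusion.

29.392; reject

cat         O        E   (O−E)²/E
0           6       12     3.0000
1          44       30     6.5333
2          40       65     9.6154
3          75       61     3.2131
4          34       35     0.0286
5          42       29     5.8276
6          60       69     1.1739
Sum = 29.392
df = 6. Since 29.392 > 16.812, we reject H₀.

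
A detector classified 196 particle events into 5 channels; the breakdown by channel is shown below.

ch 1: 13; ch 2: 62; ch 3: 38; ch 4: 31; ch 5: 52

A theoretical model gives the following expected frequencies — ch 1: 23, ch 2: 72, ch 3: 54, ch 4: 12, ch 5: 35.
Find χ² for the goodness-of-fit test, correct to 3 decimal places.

ch 1: (13 − 23)²/23 = 100/23 = 4.3478
ch 2: (62 − 72)²/72 = 100/72 = 1.3889
ch 3: (38 − 54)²/54 = 256/54 = 4.7407
ch 4: (31 − 12)²/12 = 361/12 = 30.0833
ch 5: (52 − 35)²/35 = 289/35 = 8.2571
Sum = 48.818

48.818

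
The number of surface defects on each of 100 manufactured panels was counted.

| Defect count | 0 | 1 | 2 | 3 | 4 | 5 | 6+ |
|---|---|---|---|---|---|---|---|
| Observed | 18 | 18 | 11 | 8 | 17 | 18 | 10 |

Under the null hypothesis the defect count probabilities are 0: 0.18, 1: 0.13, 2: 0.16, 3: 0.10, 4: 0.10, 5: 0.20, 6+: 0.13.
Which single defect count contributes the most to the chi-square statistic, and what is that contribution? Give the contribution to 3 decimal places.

Expected counts E_i = n·p_i: 100×0.18 = 18, 100×0.13 = 13, 100×0.16 = 16, 100×0.10 = 10, 100×0.10 = 10, 100×0.20 = 20, 100×0.13 = 13.
cat         O        E   (O−E)²/E
0          18       18     0.0000
1          18       13     1.9231
2          11       16     1.5625
3           8       10     0.4000
4          17       10     4.9000
5          18       20     0.2000
6+         10       13     0.6923
The largest term is for 4: 4.900.

4, 4.900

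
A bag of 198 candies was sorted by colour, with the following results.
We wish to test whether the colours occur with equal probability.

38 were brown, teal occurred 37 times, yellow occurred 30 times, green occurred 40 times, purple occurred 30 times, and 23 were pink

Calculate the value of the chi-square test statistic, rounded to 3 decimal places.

Expected count for each of the 6 categories: 198/6 = 33.
brown: (38 − 33)²/33 = 25/33 = 0.7576
teal: (37 − 33)²/33 = 16/33 = 0.4848
yellow: (30 − 33)²/33 = 9/33 = 0.2727
green: (40 − 33)²/33 = 49/33 = 1.4848
purple: (30 − 33)²/33 = 9/33 = 0.2727
pink: (23 − 33)²/33 = 100/33 = 3.0303
Sum = 6.303

6.303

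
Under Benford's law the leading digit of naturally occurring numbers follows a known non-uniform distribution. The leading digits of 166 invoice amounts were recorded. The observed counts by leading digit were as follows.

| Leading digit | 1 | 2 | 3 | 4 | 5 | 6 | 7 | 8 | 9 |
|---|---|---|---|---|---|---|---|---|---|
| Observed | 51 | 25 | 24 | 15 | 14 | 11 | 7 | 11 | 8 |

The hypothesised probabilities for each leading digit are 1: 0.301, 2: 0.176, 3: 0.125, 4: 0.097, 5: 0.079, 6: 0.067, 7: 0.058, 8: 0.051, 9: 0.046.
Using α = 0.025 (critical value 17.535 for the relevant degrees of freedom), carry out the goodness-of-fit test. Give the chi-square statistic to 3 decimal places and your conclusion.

Expected counts E_i = n·p_i: 166×0.301 = 49.966, 166×0.176 = 29.216, 166×0.125 = 20.75, 166×0.097 = 16.102, 166×0.079 = 13.114, 166×0.067 = 11.122, 166×0.058 = 9.628, 166×0.051 = 8.466, 166×0.046 = 7.636.
cat         O        E   (O−E)²/E
1          51   49.966     0.0214
2          25   29.216     0.6084
3          24    20.75     0.5090
4          15   16.102     0.0754
5          14   13.114     0.0599
6          11   11.122     0.0013
7           7    9.628     0.7173
8          11    8.466     0.7585
9           8    7.636     0.0174
Sum = 2.769
df = 8. Since 2.769 < 17.535, we do not reject H₀.

2.769; do not reject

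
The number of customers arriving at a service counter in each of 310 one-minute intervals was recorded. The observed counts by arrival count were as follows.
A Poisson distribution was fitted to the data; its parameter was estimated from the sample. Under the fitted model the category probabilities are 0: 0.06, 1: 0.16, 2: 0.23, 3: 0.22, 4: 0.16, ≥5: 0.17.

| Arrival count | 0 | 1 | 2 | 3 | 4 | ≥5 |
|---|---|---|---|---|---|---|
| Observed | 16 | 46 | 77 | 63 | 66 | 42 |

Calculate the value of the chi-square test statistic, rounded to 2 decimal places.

Expected counts E_i = n·p_i: 310×0.06 = 18.6, 310×0.16 = 49.6, 310×0.23 = 71.3, 310×0.22 = 68.2, 310×0.16 = 49.6, 310×0.17 = 52.7.
0: (16 − 18.6)²/18.6 = 6.76/18.6 = 0.363
1: (46 − 49.6)²/49.6 = 12.96/49.6 = 0.261
2: (77 − 71.3)²/71.3 = 32.49/71.3 = 0.456
3: (63 − 68.2)²/68.2 = 27.04/68.2 = 0.396
4: (66 − 49.6)²/49.6 = 268.96/49.6 = 5.423
≥5: (42 − 52.7)²/52.7 = 114.49/52.7 = 2.172
Sum = 9.07

9.07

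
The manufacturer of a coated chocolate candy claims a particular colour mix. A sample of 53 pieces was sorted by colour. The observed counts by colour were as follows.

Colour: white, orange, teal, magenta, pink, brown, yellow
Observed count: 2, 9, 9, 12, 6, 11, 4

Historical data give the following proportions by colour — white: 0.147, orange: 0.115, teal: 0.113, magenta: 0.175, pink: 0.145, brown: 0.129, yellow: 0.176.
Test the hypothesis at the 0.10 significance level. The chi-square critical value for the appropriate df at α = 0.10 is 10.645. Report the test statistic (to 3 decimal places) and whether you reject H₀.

13.951; reject

Expected counts E_i = n·p_i: 53×0.147 = 7.791, 53×0.115 = 6.095, 53×0.113 = 5.989, 53×0.175 = 9.275, 53×0.145 = 7.685, 53×0.129 = 6.837, 53×0.176 = 9.328.
white: (2 − 7.791)²/7.791 = 33.535681/7.791 = 4.3044
orange: (9 − 6.095)²/6.095 = 8.439025/6.095 = 1.3846
teal: (9 − 5.989)²/5.989 = 9.066121/5.989 = 1.5138
magenta: (12 − 9.275)²/9.275 = 7.425625/9.275 = 0.8006
pink: (6 − 7.685)²/7.685 = 2.839225/7.685 = 0.3695
brown: (11 − 6.837)²/6.837 = 17.330569/6.837 = 2.5348
yellow: (4 − 9.328)²/9.328 = 28.387584/9.328 = 3.0433
Sum = 13.951
df = 6. Since 13.951 > 10.645, we reject H₀.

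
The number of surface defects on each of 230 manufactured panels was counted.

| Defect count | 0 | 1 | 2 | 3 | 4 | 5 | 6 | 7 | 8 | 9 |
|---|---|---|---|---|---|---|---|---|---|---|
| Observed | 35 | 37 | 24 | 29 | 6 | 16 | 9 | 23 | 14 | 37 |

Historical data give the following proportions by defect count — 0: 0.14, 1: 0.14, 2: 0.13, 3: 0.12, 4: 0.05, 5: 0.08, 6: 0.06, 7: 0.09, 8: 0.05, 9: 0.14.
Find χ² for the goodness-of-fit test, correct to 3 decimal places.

Expected counts E_i = n·p_i: 230×0.14 = 32.2, 230×0.14 = 32.2, 230×0.13 = 29.9, 230×0.12 = 27.6, 230×0.05 = 11.5, 230×0.08 = 18.4, 230×0.06 = 13.8, 230×0.09 = 20.7, 230×0.05 = 11.5, 230×0.14 = 32.2.
cat         O        E   (O−E)²/E
0          35     32.2     0.2435
1          37     32.2     0.7155
2          24     29.9     1.1642
3          29     27.6     0.0710
4           6     11.5     2.6304
5          16     18.4     0.3130
6           9     13.8     1.6696
7          23     20.7     0.2556
8          14     11.5     0.5435
9          37     32.2     0.7155
Sum = 8.322

8.322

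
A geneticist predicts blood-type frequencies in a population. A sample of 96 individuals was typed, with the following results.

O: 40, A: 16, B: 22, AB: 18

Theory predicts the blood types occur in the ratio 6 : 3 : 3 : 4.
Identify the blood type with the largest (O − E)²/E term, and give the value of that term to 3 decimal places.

AB, 1.500

Ratio total = 16. Expected counts: 96×6/16 = 36, 96×3/16 = 18, 96×3/16 = 18, 96×4/16 = 24.
O: (40 − 36)²/36 = 16/36 = 0.4444
A: (16 − 18)²/18 = 4/18 = 0.2222
B: (22 − 18)²/18 = 16/18 = 0.8889
AB: (18 − 24)²/24 = 36/24 = 1.5000
The largest term is for AB: 1.500.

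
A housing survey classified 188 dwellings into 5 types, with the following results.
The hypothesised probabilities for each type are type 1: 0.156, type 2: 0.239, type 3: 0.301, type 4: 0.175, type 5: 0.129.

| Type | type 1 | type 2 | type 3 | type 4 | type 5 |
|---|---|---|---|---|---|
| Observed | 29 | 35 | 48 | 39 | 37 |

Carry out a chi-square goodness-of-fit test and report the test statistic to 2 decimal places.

11.33

Expected counts E_i = n·p_i: 188×0.156 = 29.328, 188×0.239 = 44.932, 188×0.301 = 56.588, 188×0.175 = 32.9, 188×0.129 = 24.252.
χ² = (29−29.328)²/29.328 + (35−44.932)²/44.932 + (48−56.588)²/56.588 + (39−32.9)²/32.9 + (37−24.252)²/24.252
   = 0.004 + 2.195 + 1.303 + 1.131 + 6.701
Sum = 11.33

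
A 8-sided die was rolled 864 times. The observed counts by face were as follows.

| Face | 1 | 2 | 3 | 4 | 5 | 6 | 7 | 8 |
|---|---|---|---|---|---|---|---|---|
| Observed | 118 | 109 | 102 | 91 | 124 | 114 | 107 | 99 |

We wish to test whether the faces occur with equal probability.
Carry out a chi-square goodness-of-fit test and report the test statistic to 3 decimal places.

7.407

Under H₀ each category has probability 1/8, so each expected count is 864/8 = 108.
1: (118 − 108)²/108 = 100/108 = 0.9259
2: (109 − 108)²/108 = 1/108 = 0.0093
3: (102 − 108)²/108 = 36/108 = 0.3333
4: (91 − 108)²/108 = 289/108 = 2.6759
5: (124 − 108)²/108 = 256/108 = 2.3704
6: (114 − 108)²/108 = 36/108 = 0.3333
7: (107 − 108)²/108 = 1/108 = 0.0093
8: (99 − 108)²/108 = 81/108 = 0.7500
Sum = 7.407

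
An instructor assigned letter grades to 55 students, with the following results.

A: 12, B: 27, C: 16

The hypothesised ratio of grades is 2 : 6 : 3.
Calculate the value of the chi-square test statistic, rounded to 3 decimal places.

Ratio total = 11. Expected counts: 55×2/11 = 10, 55×6/11 = 30, 55×3/11 = 15.
χ² = (12−10)²/10 + (27−30)²/30 + (16−15)²/15
   = 0.4000 + 0.3000 + 0.0667
Sum = 0.767

0.767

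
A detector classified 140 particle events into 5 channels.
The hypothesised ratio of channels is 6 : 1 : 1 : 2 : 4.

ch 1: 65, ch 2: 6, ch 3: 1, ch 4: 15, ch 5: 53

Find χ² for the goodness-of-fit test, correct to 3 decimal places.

15.592

Ratio total = 14. Expected counts: 140×6/14 = 60, 140×1/14 = 10, 140×1/14 = 10, 140×2/14 = 20, 140×4/14 = 40.
ch 1: (65 − 60)²/60 = 25/60 = 0.4167
ch 2: (6 − 10)²/10 = 16/10 = 1.6000
ch 3: (1 − 10)²/10 = 81/10 = 8.1000
ch 4: (15 − 20)²/20 = 25/20 = 1.2500
ch 5: (53 − 40)²/40 = 169/40 = 4.2250
Sum = 15.592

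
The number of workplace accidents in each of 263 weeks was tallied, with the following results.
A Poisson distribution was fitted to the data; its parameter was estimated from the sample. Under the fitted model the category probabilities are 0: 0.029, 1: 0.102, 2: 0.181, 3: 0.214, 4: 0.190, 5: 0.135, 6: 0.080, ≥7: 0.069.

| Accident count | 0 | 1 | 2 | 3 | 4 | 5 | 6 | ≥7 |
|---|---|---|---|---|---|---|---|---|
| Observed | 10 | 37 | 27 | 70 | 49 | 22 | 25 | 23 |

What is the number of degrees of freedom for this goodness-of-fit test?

6

There are k = 8 categories and 1 parameter estimated from the data, so df = 8 − 1 − 1 = 6.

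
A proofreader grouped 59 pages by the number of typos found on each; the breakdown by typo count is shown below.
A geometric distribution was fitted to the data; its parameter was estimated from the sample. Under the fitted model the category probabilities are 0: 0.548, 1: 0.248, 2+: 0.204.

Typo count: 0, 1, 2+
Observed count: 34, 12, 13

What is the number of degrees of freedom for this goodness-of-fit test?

There are k = 3 categories and 1 parameter estimated from the data, so df = 3 − 1 − 1 = 1.

1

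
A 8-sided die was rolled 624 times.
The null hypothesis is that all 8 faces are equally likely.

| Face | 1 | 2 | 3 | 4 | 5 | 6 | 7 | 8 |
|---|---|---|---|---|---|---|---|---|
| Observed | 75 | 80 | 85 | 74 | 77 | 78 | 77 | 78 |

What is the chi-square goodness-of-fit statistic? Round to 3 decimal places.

Expected count for each of the 8 categories: 624/8 = 78.
χ² = (75−78)²/78 + (80−78)²/78 + (85−78)²/78 + (74−78)²/78 + (77−78)²/78 + (78−78)²/78 + (77−78)²/78 + (78−78)²/78
   = 0.1154 + 0.0513 + 0.6282 + 0.2051 + 0.0128 + 0.0000 + 0.0128 + 0.0000
Sum = 1.026

1.026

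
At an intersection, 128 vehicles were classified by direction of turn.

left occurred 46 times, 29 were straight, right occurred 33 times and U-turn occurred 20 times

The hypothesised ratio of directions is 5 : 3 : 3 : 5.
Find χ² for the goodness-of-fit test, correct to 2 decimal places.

Ratio total = 16. Expected counts: 128×5/16 = 40, 128×3/16 = 24, 128×3/16 = 24, 128×5/16 = 40.
left: (46 − 40)²/40 = 36/40 = 0.900
straight: (29 − 24)²/24 = 25/24 = 1.042
right: (33 − 24)²/24 = 81/24 = 3.375
U-turn: (20 − 40)²/40 = 400/40 = 10.000
Sum = 15.32

15.32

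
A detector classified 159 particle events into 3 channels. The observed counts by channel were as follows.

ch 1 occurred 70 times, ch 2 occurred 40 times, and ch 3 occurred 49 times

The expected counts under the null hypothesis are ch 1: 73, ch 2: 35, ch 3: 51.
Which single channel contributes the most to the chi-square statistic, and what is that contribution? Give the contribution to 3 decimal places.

cat         O        E   (O−E)²/E
ch 1       70       73     0.1233
ch 2       40       35     0.7143
ch 3       49       51     0.0784
The largest term is for ch 2: 0.714.

ch 2, 0.714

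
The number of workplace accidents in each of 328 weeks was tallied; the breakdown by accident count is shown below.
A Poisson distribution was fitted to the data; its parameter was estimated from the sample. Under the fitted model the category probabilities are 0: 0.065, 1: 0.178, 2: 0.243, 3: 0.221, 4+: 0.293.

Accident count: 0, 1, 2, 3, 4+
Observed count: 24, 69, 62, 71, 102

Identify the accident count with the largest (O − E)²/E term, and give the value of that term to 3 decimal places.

2, 3.932

Expected counts E_i = n·p_i: 328×0.065 = 21.32, 328×0.178 = 58.384, 328×0.243 = 79.704, 328×0.221 = 72.488, 328×0.293 = 96.104.
0: (24 − 21.32)²/21.32 = 7.1824/21.32 = 0.3369
1: (69 − 58.384)²/58.384 = 112.699456/58.384 = 1.9303
2: (62 − 79.704)²/79.704 = 313.431616/79.704 = 3.9324
3: (71 − 72.488)²/72.488 = 2.214144/72.488 = 0.0305
4+: (102 − 96.104)²/96.104 = 34.762816/96.104 = 0.3617
The largest term is for 2: 3.932.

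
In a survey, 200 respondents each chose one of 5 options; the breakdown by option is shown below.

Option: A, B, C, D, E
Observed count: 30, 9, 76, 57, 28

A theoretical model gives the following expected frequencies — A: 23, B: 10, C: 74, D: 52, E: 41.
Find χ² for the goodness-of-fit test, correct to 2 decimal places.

χ² = (30−23)²/23 + (9−10)²/10 + (76−74)²/74 + (57−52)²/52 + (28−41)²/41
   = 2.130 + 0.100 + 0.054 + 0.481 + 4.122
Sum = 6.89

6.89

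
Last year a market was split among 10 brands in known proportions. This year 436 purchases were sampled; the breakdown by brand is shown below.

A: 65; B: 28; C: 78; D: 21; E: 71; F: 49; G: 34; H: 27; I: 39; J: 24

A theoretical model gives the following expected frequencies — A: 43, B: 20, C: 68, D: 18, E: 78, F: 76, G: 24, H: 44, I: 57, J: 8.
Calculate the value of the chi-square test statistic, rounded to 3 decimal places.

75.066

cat         O        E   (O−E)²/E
A          65       43    11.2558
B          28       20     3.2000
C          78       68     1.4706
D          21       18     0.5000
E          71       78     0.6282
F          49       76     9.5921
G          34       24     4.1667
H          27       44     6.5682
I          39       57     5.6842
J          24        8    32.0000
Sum = 75.066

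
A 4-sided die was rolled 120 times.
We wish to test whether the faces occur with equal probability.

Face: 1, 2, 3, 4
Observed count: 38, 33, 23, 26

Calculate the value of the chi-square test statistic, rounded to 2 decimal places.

Expected count for each of the 4 categories: 120/4 = 30.
1: (38 − 30)²/30 = 64/30 = 2.133
2: (33 − 30)²/30 = 9/30 = 0.300
3: (23 − 30)²/30 = 49/30 = 1.633
4: (26 − 30)²/30 = 16/30 = 0.533
Sum = 4.60

4.60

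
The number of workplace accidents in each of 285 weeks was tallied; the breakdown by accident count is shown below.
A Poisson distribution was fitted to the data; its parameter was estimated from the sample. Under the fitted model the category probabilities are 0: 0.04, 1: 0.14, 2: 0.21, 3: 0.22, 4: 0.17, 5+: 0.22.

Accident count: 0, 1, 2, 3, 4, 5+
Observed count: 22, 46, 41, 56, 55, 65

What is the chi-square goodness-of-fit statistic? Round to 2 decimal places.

Expected counts E_i = n·p_i: 285×0.04 = 11.4, 285×0.14 = 39.9, 285×0.21 = 59.85, 285×0.22 = 62.7, 285×0.17 = 48.45, 285×0.22 = 62.7.
χ² = (22−11.4)²/11.4 + (46−39.9)²/39.9 + (41−59.85)²/59.85 + (56−62.7)²/62.7 + (55−48.45)²/48.45 + (65−62.7)²/62.7
   = 9.856 + 0.933 + 5.937 + 0.716 + 0.886 + 0.084
Sum = 18.41

18.41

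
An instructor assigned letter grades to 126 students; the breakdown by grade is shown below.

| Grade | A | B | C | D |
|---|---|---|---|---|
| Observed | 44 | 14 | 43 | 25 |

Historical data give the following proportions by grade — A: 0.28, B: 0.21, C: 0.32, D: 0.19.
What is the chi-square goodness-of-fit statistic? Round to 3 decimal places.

8.248

Expected counts E_i = n·p_i: 126×0.28 = 35.28, 126×0.21 = 26.46, 126×0.32 = 40.32, 126×0.19 = 23.94.
A: (44 − 35.28)²/35.28 = 76.0384/35.28 = 2.1553
B: (14 − 26.46)²/26.46 = 155.2516/26.46 = 5.8674
C: (43 − 40.32)²/40.32 = 7.1824/40.32 = 0.1781
D: (25 − 23.94)²/23.94 = 1.1236/23.94 = 0.0469
Sum = 8.248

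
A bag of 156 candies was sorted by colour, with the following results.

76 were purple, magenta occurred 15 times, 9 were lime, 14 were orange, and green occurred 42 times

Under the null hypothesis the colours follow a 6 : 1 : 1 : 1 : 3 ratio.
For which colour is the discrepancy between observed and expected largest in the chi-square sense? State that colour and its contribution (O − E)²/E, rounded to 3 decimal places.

lime, 1.231

Ratio total = 12. Expected counts: 156×6/12 = 78, 156×1/12 = 13, 156×1/12 = 13, 156×1/12 = 13, 156×3/12 = 39.
cat          O        E   (O−E)²/E
purple      76       78     0.0513
magenta     15       13     0.3077
lime         9       13     1.2308
orange      14       13     0.0769
green       42       39     0.2308
The largest term is for lime: 1.231.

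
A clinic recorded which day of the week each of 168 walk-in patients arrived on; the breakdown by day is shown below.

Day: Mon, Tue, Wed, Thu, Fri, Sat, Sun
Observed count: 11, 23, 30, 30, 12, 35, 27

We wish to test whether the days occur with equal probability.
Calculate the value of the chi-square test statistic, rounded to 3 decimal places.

Under H₀ each category has probability 1/7, so each expected count is 168/7 = 24.
χ² = (11−24)²/24 + (23−24)²/24 + (30−24)²/24 + (30−24)²/24 + (12−24)²/24 + (35−24)²/24 + (27−24)²/24
   = 7.0417 + 0.0417 + 1.5000 + 1.5000 + 6.0000 + 5.0417 + 0.3750
Sum = 21.500

21.500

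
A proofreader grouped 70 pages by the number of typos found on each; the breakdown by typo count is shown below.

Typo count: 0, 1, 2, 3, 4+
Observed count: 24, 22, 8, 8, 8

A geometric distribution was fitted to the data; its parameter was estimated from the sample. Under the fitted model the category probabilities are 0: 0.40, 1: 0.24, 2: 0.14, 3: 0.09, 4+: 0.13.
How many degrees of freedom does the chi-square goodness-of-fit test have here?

There are k = 5 categories and 1 parameter estimated from the data, so df = 5 − 1 − 1 = 3.

3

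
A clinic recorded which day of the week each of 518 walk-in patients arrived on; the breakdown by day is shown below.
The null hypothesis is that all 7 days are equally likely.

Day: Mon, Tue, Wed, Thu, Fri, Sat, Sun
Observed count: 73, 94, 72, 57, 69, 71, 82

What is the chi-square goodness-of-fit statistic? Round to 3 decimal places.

Expected count for each of the 7 categories: 518/7 = 74.
χ² = (73−74)²/74 + (94−74)²/74 + (72−74)²/74 + (57−74)²/74 + (69−74)²/74 + (71−74)²/74 + (82−74)²/74
   = 0.0135 + 5.4054 + 0.0541 + 3.9054 + 0.3378 + 0.1216 + 0.8649
Sum = 10.703

10.703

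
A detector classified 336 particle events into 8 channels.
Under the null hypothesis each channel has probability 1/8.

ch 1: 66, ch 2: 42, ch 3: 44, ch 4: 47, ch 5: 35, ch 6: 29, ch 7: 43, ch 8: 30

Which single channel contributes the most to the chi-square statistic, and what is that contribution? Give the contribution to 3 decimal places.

ch 1, 13.714

Under H₀ each category has probability 1/8, so each expected count is 336/8 = 42.
ch 1: (66 − 42)²/42 = 576/42 = 13.7143
ch 2: (42 − 42)²/42 = 0/42 = 0.0000
ch 3: (44 − 42)²/42 = 4/42 = 0.0952
ch 4: (47 − 42)²/42 = 25/42 = 0.5952
ch 5: (35 − 42)²/42 = 49/42 = 1.1667
ch 6: (29 − 42)²/42 = 169/42 = 4.0238
ch 7: (43 − 42)²/42 = 1/42 = 0.0238
ch 8: (30 − 42)²/42 = 144/42 = 3.4286
The largest term is for ch 1: 13.714.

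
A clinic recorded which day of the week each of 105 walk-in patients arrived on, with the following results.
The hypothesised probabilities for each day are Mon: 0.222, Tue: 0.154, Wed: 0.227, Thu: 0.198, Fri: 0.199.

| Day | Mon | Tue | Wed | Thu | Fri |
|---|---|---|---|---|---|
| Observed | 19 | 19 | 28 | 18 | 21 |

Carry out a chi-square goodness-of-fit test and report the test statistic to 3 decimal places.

2.395

Expected counts E_i = n·p_i: 105×0.222 = 23.31, 105×0.154 = 16.17, 105×0.227 = 23.835, 105×0.198 = 20.79, 105×0.199 = 20.895.
χ² = (19−23.31)²/23.31 + (19−16.17)²/16.17 + (28−23.835)²/23.835 + (18−20.79)²/20.79 + (21−20.895)²/20.895
   = 0.7969 + 0.4953 + 0.7278 + 0.3744 + 0.0005
Sum = 2.395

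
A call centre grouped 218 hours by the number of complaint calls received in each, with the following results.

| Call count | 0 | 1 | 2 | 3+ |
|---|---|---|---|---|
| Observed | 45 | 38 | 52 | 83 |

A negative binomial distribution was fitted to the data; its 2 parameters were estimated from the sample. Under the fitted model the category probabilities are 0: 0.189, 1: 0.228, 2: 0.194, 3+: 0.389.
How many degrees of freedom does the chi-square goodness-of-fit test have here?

1

There are k = 4 categories and 2 parameters estimated from the data, so df = 4 − 1 − 2 = 1.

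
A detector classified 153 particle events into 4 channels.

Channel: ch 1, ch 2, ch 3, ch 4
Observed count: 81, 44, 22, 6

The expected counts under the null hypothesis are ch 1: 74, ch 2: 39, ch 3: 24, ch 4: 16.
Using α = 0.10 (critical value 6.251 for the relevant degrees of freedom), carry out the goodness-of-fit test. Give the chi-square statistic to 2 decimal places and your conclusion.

cat         O        E   (O−E)²/E
ch 1       81       74      0.662
ch 2       44       39      0.641
ch 3       22       24      0.167
ch 4        6       16      6.250
Sum = 7.72
df = 3. Since 7.72 > 6.251, we reject H₀.

7.72; reject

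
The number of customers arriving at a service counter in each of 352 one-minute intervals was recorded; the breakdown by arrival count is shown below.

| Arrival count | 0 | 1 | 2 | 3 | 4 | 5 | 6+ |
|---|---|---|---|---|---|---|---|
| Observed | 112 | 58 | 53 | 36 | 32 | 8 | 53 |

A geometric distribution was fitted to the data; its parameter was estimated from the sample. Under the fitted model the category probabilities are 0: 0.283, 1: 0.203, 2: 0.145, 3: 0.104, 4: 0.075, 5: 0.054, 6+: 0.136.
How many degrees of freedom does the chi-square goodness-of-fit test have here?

5

There are k = 7 categories and 1 parameter estimated from the data, so df = 7 − 1 − 1 = 5.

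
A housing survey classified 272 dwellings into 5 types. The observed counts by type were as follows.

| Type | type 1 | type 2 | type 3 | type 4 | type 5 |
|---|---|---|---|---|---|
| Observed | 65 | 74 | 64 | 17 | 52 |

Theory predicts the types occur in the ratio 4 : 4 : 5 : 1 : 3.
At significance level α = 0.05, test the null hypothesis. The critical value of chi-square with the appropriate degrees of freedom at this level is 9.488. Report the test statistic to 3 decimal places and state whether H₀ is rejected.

Ratio total = 17. Expected counts: 272×4/17 = 64, 272×4/17 = 64, 272×5/17 = 80, 272×1/17 = 16, 272×3/17 = 48.
cat         O        E   (O−E)²/E
type 1     65       64     0.0156
type 2     74       64     1.5625
type 3     64       80     3.2000
type 4     17       16     0.0625
type 5     52       48     0.3333
Sum = 5.174
df = 4. Since 5.174 < 9.488, we do not reject H₀.

5.174; do not reject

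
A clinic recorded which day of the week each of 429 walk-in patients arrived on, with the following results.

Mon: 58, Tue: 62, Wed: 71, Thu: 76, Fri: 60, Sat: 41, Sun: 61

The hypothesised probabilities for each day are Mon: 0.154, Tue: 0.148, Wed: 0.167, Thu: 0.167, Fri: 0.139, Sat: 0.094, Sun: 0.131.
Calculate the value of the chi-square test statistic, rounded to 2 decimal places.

1.71

Expected counts E_i = n·p_i: 429×0.154 = 66.066, 429×0.148 = 63.492, 429×0.167 = 71.643, 429×0.167 = 71.643, 429×0.139 = 59.631, 429×0.094 = 40.326, 429×0.131 = 56.199.
Mon: (58 − 66.066)²/66.066 = 65.060356/66.066 = 0.985
Tue: (62 − 63.492)²/63.492 = 2.226064/63.492 = 0.035
Wed: (71 − 71.643)²/71.643 = 0.413449/71.643 = 0.006
Thu: (76 − 71.643)²/71.643 = 18.983449/71.643 = 0.265
Fri: (60 − 59.631)²/59.631 = 0.136161/59.631 = 0.002
Sat: (41 − 40.326)²/40.326 = 0.454276/40.326 = 0.011
Sun: (61 − 56.199)²/56.199 = 23.049601/56.199 = 0.410
Sum = 1.71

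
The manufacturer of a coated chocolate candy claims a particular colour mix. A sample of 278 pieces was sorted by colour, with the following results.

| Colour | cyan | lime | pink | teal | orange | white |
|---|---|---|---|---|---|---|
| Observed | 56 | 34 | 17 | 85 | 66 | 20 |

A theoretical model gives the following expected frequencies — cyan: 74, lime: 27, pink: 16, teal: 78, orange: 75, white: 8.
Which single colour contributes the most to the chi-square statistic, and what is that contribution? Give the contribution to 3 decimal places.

cyan: (56 − 74)²/74 = 324/74 = 4.3784
lime: (34 − 27)²/27 = 49/27 = 1.8148
pink: (17 − 16)²/16 = 1/16 = 0.0625
teal: (85 − 78)²/78 = 49/78 = 0.6282
orange: (66 − 75)²/75 = 81/75 = 1.0800
white: (20 − 8)²/8 = 144/8 = 18.0000
The largest term is for white: 18.000.

white, 18.000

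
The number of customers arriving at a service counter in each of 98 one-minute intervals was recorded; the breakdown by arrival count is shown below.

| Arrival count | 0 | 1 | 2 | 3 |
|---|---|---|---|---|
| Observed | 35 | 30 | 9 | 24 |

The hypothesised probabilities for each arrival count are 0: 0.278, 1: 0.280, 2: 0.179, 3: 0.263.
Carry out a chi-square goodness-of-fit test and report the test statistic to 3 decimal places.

6.728

Expected counts E_i = n·p_i: 98×0.278 = 27.244, 98×0.280 = 27.44, 98×0.179 = 17.542, 98×0.263 = 25.774.
0: (35 − 27.244)²/27.244 = 60.155536/27.244 = 2.2080
1: (30 − 27.44)²/27.44 = 6.5536/27.44 = 0.2388
2: (9 − 17.542)²/17.542 = 72.965764/17.542 = 4.1595
3: (24 − 25.774)²/25.774 = 3.147076/25.774 = 0.1221
Sum = 6.728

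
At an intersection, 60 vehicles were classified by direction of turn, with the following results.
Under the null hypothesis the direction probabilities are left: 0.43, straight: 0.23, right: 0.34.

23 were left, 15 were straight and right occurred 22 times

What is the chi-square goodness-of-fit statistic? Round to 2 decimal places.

Expected counts E_i = n·p_i: 60×0.43 = 25.8, 60×0.23 = 13.8, 60×0.34 = 20.4.
χ² = (23−25.8)²/25.8 + (15−13.8)²/13.8 + (22−20.4)²/20.4
   = 0.304 + 0.104 + 0.125
Sum = 0.53

0.53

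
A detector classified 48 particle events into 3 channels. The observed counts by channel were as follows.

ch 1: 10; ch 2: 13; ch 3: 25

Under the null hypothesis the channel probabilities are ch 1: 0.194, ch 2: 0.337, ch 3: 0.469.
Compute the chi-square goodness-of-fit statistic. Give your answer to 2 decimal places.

Expected counts E_i = n·p_i: 48×0.194 = 9.312, 48×0.337 = 16.176, 48×0.469 = 22.512.
cat         O        E   (O−E)²/E
ch 1       10    9.312      0.051
ch 2       13   16.176      0.624
ch 3       25   22.512      0.275
Sum = 0.95

0.95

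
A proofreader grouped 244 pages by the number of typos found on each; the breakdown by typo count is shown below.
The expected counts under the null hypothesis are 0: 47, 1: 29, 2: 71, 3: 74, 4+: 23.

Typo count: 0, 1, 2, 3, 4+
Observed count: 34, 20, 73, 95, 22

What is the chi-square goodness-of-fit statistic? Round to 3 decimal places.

12.448

χ² = (34−47)²/47 + (20−29)²/29 + (73−71)²/71 + (95−74)²/74 + (22−23)²/23
   = 3.5957 + 2.7931 + 0.0563 + 5.9595 + 0.0435
Sum = 12.448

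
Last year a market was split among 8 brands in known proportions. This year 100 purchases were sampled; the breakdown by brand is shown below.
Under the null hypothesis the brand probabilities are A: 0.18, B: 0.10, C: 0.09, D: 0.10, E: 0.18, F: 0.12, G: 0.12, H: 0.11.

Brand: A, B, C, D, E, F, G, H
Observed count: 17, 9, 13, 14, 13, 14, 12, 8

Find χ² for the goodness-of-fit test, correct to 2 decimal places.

6.07

Expected counts E_i = n·p_i: 100×0.18 = 18, 100×0.10 = 10, 100×0.09 = 9, 100×0.10 = 10, 100×0.18 = 18, 100×0.12 = 12, 100×0.12 = 12, 100×0.11 = 11.
χ² = (17−18)²/18 + (9−10)²/10 + (13−9)²/9 + (14−10)²/10 + (13−18)²/18 + (14−12)²/12 + (12−12)²/12 + (8−11)²/11
   = 0.056 + 0.100 + 1.778 + 1.600 + 1.389 + 0.333 + 0.000 + 0.818
Sum = 6.07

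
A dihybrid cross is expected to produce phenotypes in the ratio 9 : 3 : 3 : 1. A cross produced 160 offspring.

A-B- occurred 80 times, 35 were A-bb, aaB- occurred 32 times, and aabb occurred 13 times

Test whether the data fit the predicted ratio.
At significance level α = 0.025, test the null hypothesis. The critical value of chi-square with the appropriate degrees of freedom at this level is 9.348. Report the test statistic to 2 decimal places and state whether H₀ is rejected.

2.98; do not reject

Ratio total = 16. Expected counts: 160×9/16 = 90, 160×3/16 = 30, 160×3/16 = 30, 160×1/16 = 10.
χ² = (80−90)²/90 + (35−30)²/30 + (32−30)²/30 + (13−10)²/10
   = 1.111 + 0.833 + 0.133 + 0.900
Sum = 2.98
df = 3. Since 2.98 < 9.348, we do not reject H₀.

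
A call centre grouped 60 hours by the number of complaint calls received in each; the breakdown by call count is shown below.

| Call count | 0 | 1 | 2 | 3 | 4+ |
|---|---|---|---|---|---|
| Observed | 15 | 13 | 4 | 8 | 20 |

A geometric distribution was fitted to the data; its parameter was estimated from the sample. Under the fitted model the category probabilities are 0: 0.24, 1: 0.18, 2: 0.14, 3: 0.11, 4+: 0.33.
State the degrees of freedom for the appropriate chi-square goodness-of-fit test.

3

There are k = 5 categories and 1 parameter estimated from the data, so df = 5 − 1 − 1 = 3.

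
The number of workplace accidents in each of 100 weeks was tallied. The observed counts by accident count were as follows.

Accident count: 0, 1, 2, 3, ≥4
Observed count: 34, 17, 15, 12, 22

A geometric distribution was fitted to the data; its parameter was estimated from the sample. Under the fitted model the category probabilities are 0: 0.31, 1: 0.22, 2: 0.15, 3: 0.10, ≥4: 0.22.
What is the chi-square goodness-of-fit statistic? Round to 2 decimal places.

Expected counts E_i = n·p_i: 100×0.31 = 31, 100×0.22 = 22, 100×0.15 = 15, 100×0.10 = 10, 100×0.22 = 22.
cat         O        E   (O−E)²/E
0          34       31      0.290
1          17       22      1.136
2          15       15      0.000
3          12       10      0.400
≥4         22       22      0.000
Sum = 1.83

1.83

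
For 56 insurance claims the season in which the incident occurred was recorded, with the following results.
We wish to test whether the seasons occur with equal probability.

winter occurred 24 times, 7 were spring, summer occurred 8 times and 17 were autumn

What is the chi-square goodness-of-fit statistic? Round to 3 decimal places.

13.857

Under H₀ each category has probability 1/4, so each expected count is 56/4 = 14.
cat         O        E   (O−E)²/E
winter     24       14     7.1429
spring      7       14     3.5000
summer      8       14     2.5714
autumn     17       14     0.6429
Sum = 13.857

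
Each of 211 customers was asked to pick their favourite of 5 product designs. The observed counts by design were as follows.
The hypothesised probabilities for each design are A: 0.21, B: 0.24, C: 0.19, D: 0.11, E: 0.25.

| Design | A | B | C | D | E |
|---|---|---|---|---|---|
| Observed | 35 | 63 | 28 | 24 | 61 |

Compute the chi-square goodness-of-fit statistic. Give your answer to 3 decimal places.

Expected counts E_i = n·p_i: 211×0.21 = 44.31, 211×0.24 = 50.64, 211×0.19 = 40.09, 211×0.11 = 23.21, 211×0.25 = 52.75.
cat         O        E   (O−E)²/E
A          35    44.31     1.9561
B          63    50.64     3.0168
C          28    40.09     3.6460
D          24    23.21     0.0269
E          61    52.75     1.2903
Sum = 9.936

9.936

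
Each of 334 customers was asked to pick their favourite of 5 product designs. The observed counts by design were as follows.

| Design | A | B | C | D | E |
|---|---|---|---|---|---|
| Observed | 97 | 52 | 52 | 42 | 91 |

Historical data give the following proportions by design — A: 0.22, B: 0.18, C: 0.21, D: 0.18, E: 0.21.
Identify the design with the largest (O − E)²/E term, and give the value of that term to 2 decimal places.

Expected counts E_i = n·p_i: 334×0.22 = 73.48, 334×0.18 = 60.12, 334×0.21 = 70.14, 334×0.18 = 60.12, 334×0.21 = 70.14.
A: (97 − 73.48)²/73.48 = 553.1904/73.48 = 7.528
B: (52 − 60.12)²/60.12 = 65.9344/60.12 = 1.097
C: (52 − 70.14)²/70.14 = 329.0596/70.14 = 4.691
D: (42 − 60.12)²/60.12 = 328.3344/60.12 = 5.461
E: (91 − 70.14)²/70.14 = 435.1396/70.14 = 6.204
The largest term is for A: 7.53.

A, 7.53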